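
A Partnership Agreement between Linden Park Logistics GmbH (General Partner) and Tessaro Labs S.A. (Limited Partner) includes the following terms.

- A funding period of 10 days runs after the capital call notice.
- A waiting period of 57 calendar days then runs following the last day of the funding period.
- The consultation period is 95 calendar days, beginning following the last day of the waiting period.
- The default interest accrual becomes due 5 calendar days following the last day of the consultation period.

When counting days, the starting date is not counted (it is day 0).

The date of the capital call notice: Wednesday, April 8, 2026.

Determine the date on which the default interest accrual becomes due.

Adding 10 calendar days to April 8, 2026 gives April 18, 2026, which is the last day of the funding period.
The last day of the waiting period: April 18, 2026 + 57 days = June 14, 2026.
Adding 95 calendar days to June 14, 2026 gives September 17, 2026, which is the last day of the consultation period.
The date on which the default interest accrual becomes due: September 17, 2026 + 5 days = September 22, 2026.

September 22, 2026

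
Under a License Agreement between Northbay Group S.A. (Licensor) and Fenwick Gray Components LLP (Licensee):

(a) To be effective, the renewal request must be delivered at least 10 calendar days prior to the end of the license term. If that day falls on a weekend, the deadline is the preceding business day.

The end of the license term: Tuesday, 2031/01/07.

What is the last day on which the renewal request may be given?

2030/12/27

Counting back 10 calendar days from 2031/01/07 gives 2030/12/28. That is a Saturday, so the deadline moves back to Friday, 2030/12/27.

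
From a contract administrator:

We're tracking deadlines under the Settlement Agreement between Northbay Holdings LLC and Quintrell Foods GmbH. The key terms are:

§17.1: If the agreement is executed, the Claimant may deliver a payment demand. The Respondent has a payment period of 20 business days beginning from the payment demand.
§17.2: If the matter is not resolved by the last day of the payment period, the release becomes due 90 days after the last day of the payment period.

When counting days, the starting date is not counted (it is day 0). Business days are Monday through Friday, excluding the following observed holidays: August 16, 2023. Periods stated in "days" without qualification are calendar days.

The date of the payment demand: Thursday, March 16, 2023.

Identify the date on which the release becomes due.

From Thursday, March 16, 2023, 20 business days (Mar 17, Mar 20, Mar 21, Mar 22, …, Apr 11, Apr 12, Apr 13, skipping weekends) brings us to Thursday, April 13, 2023, which is the last day of the payment period.
Adding 90 calendar days to April 13, 2023 gives July 12, 2023, which is the date on which the release becomes due.

July 12, 2023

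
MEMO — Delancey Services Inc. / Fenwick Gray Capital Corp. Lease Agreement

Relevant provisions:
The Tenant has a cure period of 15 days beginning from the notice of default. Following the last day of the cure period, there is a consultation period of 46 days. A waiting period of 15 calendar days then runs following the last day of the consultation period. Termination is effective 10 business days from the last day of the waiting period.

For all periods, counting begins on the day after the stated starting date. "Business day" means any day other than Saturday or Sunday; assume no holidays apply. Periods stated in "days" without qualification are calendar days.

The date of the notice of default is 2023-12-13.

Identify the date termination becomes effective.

2024-03-12

The last day of the cure period: 2023-12-13 + 15 days = 2023-12-28.
Adding 46 calendar days to 2023-12-28 gives 2024-02-12, which is the last day of the consultation period.
The last day of the waiting period: 2024-02-12 + 15 days = 2024-02-27.
The date termination becomes effective: 10 business days after Tuesday, 2024-02-27, skipping weekends — Feb 28, Feb 29, Mar 1, Mar 4, Mar 5, Mar 6, Mar 7, Mar 8, Mar 11, Mar 12 — lands on Tuesday, 2024-03-12.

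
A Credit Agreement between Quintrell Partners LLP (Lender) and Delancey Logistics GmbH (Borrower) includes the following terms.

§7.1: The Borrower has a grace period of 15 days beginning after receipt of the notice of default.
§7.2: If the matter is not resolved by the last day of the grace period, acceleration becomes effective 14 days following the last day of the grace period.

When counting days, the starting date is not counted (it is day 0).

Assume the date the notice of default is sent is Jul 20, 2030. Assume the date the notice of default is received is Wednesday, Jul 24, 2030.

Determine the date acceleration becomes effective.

Aug 22, 2030

The last day of the grace period: 15 calendar days after Jul 24, 2030 is Aug 8, 2030.
The date acceleration becomes effective: 14 calendar days after Aug 8, 2030 is Aug 22, 2030.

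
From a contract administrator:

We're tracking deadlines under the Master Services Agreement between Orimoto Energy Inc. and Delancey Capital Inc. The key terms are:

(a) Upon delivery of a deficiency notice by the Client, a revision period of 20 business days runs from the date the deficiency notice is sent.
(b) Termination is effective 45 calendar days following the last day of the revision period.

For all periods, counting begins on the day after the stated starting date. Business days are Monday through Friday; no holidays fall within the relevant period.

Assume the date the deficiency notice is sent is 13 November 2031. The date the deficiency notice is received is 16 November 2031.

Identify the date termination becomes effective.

25 January 2032

The last day of the revision period: 20 business days after Thursday, 13 November 2031, skipping weekends — Nov 14, Nov 17, Nov 18, Nov 19, …, Dec 9, Dec 10, Dec 11 — lands on Thursday, 11 December 2031.
The date termination becomes effective: 11 December 2031 + 45 days = 25 January 2032.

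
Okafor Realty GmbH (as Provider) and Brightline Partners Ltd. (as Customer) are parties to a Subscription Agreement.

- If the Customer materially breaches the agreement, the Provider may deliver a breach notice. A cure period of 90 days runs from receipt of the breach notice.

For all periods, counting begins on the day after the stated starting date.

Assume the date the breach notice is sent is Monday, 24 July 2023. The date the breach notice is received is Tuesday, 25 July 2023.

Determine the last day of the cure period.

The last day of the cure period: 90 calendar days after 25 July 2023 is 23 October 2023.

23 October 2023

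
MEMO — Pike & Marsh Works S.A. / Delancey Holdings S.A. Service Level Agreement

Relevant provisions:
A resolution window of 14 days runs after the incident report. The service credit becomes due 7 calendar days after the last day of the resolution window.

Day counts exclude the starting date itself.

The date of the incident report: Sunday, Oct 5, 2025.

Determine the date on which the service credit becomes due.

Oct 26, 2025

Adding 14 calendar days to Oct 5, 2025 gives Oct 19, 2025, which is the last day of the resolution window.
The date on which the service credit becomes due: 7 calendar days after Oct 19, 2025 is Oct 26, 2025.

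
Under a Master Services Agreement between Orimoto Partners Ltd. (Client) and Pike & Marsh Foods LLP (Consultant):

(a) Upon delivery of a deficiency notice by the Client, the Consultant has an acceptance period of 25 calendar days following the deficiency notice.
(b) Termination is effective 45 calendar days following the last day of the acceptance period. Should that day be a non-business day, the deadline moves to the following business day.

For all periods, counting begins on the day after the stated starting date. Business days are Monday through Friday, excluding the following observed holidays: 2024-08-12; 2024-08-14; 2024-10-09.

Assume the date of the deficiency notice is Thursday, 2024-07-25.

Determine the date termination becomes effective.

2024-10-03

Adding 25 calendar days to 2024-07-25 gives 2024-08-19, which is the last day of the acceptance period.
The date termination becomes effective: 45 calendar days after 2024-08-19 is 2024-10-03. 2024-10-03 is a Thursday and is not a listed holiday, so no roll-forward applies.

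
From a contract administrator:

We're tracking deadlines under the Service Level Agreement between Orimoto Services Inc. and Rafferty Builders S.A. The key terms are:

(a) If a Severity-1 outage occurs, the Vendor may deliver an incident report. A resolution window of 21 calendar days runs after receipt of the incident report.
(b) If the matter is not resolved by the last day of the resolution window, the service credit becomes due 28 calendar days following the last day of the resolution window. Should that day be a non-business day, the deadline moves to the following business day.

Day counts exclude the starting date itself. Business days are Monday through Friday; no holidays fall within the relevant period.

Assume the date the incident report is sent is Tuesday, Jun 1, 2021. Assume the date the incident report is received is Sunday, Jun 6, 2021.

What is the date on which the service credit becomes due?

Jul 26, 2021

Adding 21 calendar days to Jun 6, 2021 gives Jun 27, 2021, which is the last day of the resolution window.
Adding 28 calendar days to Jun 27, 2021 gives Jul 25, 2021, which is the date on which the service credit becomes due. That falls on a Sunday, so it rolls to the next business day, Monday, Jul 26, 2021.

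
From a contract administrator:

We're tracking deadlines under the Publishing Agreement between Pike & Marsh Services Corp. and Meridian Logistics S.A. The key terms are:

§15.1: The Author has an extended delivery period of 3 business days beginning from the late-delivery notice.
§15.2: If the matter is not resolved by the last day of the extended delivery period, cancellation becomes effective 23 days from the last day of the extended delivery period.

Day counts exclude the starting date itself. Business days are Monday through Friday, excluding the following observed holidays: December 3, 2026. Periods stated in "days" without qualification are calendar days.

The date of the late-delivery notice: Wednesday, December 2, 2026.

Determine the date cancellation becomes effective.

December 31, 2026

The last day of the extended delivery period: 3 business days after Wednesday, December 2, 2026, skipping weekends and the listed holiday on Dec 3 — Dec 4, Dec 7, Dec 8 — lands on Tuesday, December 8, 2026.
Adding 23 calendar days to December 8, 2026 gives December 31, 2026, which is the date cancellation becomes effective.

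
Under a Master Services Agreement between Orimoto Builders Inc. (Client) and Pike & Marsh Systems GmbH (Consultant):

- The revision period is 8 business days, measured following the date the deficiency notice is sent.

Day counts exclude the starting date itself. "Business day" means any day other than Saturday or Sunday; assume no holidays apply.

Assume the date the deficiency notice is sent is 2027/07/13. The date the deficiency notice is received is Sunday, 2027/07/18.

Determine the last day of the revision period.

2027/07/23

The last day of the revision period: counting 8 business days from Tuesday, 2027/07/13 (Jul 14, Jul 15, Jul 16, Jul 19, Jul 20, Jul 21, Jul 22, Jul 23, skipping weekends) reaches Friday, 2027/07/23.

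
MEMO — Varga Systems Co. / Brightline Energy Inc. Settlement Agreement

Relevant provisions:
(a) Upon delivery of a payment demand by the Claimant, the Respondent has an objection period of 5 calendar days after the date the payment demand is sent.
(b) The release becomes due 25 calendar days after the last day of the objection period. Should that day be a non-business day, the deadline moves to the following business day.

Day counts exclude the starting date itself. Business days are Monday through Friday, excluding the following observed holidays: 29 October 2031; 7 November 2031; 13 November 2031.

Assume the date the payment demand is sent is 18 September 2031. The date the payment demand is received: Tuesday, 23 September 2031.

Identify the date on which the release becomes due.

The last day of the objection period: 18 September 2031 + 5 days = 23 September 2031.
The date on which the release becomes due: 25 calendar days after 23 September 2031 is 18 October 2031. That falls on a Saturday, so it rolls to the next business day, Monday, 20 October 2031.

20 October 2031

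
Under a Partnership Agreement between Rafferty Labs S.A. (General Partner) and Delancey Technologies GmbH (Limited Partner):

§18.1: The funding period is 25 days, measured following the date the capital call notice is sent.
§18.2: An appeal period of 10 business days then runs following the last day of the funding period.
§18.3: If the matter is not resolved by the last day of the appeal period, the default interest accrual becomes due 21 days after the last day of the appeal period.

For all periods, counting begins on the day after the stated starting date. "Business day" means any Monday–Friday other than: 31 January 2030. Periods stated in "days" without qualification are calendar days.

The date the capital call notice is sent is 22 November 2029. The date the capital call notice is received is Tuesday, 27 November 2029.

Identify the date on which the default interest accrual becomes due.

21 January 2030

The last day of the funding period: 22 November 2029 + 25 days = 17 December 2029.
The last day of the appeal period: 10 business days after Monday, 17 December 2029, skipping weekends — Dec 18, Dec 19, Dec 20, Dec 21, Dec 24, Dec 25, Dec 26, Dec 27, Dec 28, Dec 31 — lands on Monday, 31 December 2029.
Adding 21 calendar days to 31 December 2029 gives 21 January 2030, which is the date on which the default interest accrual becomes due.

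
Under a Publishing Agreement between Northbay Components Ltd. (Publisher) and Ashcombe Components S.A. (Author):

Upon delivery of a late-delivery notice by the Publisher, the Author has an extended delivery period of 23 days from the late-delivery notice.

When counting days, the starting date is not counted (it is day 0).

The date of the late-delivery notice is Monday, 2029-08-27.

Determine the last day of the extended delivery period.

2029-09-19

The last day of the extended delivery period: 23 calendar days after 2029-08-27 is 2029-09-19.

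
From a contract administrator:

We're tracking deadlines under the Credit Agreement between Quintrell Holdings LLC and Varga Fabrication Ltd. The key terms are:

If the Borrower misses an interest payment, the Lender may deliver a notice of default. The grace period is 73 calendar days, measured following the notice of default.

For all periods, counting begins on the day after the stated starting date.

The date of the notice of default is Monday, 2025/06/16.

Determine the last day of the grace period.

2025/08/28

Adding 73 calendar days to 2025/06/16 gives 2025/08/28, which is the last day of the grace period.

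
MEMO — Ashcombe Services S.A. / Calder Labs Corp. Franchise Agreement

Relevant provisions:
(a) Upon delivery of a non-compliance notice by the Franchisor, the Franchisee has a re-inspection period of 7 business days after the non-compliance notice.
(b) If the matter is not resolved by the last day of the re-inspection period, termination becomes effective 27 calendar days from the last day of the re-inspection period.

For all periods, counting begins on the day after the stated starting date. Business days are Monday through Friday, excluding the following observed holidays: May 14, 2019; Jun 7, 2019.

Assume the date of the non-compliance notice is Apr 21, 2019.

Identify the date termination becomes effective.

The last day of the re-inspection period: counting 7 business days from Sunday, Apr 21, 2019 (Apr 22, Apr 23, Apr 24, Apr 25, Apr 26, Apr 29, Apr 30, skipping weekends) reaches Tuesday, Apr 30, 2019.
The date termination becomes effective: Apr 30, 2019 + 27 days = May 27, 2019.

May 27, 2019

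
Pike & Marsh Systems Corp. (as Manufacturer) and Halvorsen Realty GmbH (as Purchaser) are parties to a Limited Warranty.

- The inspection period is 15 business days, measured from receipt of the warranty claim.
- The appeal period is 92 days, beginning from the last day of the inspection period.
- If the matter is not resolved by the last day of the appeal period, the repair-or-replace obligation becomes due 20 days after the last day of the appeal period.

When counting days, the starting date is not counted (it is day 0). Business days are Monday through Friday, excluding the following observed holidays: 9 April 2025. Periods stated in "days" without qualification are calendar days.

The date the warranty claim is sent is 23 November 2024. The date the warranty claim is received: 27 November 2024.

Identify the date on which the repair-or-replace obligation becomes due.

From Wednesday, 27 November 2024, 15 business days (Nov 28, Nov 29, Dec 2, Dec 3, …, Dec 16, Dec 17, Dec 18, skipping weekends) brings us to Wednesday, 18 December 2024, which is the last day of the inspection period.
The last day of the appeal period: 92 calendar days after 18 December 2024 is 20 March 2025.
The date on which the repair-or-replace obligation becomes due: 20 calendar days after 20 March 2025 is 9 April 2025.

9 April 2025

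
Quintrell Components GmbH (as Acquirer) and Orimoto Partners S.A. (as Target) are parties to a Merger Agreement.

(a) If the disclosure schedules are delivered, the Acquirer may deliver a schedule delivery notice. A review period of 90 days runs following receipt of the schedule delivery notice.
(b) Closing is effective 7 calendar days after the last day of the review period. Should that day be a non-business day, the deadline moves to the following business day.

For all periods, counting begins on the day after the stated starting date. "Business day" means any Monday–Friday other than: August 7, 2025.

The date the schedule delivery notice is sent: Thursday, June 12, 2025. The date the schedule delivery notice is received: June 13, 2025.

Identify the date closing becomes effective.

Adding 90 calendar days to June 13, 2025 gives September 11, 2025, which is the last day of the review period.
The date closing becomes effective: September 11, 2025 + 7 days = September 18, 2025. September 18, 2025 is a Thursday and is not a listed holiday, so no roll-forward applies.

September 18, 2025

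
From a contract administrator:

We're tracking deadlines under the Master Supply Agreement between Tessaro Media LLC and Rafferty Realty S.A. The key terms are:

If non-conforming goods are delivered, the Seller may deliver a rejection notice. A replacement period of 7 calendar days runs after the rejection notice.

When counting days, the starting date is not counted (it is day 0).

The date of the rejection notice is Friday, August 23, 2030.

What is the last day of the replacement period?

August 30, 2030

Adding 7 calendar days to August 23, 2030 gives August 30, 2030, which is the last day of the replacement period.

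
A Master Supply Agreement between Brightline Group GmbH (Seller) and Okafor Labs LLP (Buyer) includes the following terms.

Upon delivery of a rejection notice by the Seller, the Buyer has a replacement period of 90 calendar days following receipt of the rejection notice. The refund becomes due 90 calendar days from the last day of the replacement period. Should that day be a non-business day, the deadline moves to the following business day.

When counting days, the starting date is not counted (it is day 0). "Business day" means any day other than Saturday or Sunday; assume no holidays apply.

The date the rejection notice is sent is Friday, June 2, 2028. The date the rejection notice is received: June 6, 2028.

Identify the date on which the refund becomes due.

December 4, 2028

Adding 90 calendar days to June 6, 2028 gives September 4, 2028, which is the last day of the replacement period.
The date on which the refund becomes due: 90 calendar days after September 4, 2028 is December 3, 2028. That falls on a Sunday, so it rolls to the next business day, Monday, December 4, 2028.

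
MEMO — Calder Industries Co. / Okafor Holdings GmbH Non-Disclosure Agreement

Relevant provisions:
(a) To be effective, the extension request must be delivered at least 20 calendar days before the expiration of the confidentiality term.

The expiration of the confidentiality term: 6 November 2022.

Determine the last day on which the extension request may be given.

17 October 2022

Counting back 20 calendar days from 6 November 2022 gives 17 October 2022.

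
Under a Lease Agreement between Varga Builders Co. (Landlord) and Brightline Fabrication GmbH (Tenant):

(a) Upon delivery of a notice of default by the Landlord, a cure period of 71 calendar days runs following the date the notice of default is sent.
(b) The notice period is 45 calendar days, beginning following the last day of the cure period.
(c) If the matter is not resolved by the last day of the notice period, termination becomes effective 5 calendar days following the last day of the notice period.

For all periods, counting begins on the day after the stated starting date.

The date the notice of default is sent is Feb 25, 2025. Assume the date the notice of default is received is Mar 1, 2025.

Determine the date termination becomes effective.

Jun 26, 2025

The last day of the cure period: Feb 25, 2025 + 71 days = May 7, 2025.
Adding 45 calendar days to May 7, 2025 gives Jun 21, 2025, which is the last day of the notice period.
The date termination becomes effective: 5 calendar days after Jun 21, 2025 is Jun 26, 2025.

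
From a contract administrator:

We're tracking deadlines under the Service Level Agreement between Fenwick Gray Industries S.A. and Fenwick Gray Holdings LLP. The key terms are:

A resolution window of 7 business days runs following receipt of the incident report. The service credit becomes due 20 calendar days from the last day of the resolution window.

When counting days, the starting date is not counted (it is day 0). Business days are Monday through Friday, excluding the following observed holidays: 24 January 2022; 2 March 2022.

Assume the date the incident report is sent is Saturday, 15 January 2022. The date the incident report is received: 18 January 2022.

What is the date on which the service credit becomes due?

The last day of the resolution window: counting 7 business days from Tuesday, 18 January 2022 (Jan 19, Jan 20, Jan 21, Jan 25, Jan 26, Jan 27, Jan 28, skipping weekends and the listed holiday on Jan 24) reaches Friday, 28 January 2022.
The date on which the service credit becomes due: 28 January 2022 + 20 days = 17 February 2022.

17 February 2022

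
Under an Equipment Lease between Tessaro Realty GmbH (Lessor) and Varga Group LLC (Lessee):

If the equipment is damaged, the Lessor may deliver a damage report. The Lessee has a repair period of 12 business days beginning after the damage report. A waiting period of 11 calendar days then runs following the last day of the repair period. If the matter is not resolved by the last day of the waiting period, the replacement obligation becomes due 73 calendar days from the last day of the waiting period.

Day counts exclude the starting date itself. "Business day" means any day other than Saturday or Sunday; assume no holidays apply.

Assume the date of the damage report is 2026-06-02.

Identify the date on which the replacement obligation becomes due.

From Tuesday, 2026-06-02, 12 business days (Jun 3, Jun 4, Jun 5, Jun 8, …, Jun 16, Jun 17, Jun 18, skipping weekends) brings us to Thursday, 2026-06-18, which is the last day of the repair period.
The last day of the waiting period: 2026-06-18 + 11 days = 2026-06-29.
Adding 73 calendar days to 2026-06-29 gives 2026-09-10, which is the date on which the replacement obligation becomes due.

2026-09-10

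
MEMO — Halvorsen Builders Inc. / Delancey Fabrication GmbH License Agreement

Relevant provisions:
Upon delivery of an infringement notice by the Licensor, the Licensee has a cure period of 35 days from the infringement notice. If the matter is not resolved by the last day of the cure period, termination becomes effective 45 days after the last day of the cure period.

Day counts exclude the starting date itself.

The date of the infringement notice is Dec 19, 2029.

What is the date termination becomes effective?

Mar 9, 2030

The last day of the cure period: Dec 19, 2029 + 35 days = Jan 23, 2030.
The date termination becomes effective: Jan 23, 2030 + 45 days = Mar 9, 2030.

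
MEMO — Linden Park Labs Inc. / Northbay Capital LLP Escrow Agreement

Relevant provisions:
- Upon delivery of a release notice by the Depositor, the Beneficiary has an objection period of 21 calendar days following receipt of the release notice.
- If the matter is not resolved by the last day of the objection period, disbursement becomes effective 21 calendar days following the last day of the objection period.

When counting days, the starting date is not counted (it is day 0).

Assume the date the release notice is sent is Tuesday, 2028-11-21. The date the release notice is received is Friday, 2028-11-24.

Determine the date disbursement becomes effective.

The last day of the objection period: 21 calendar days after 2028-11-24 is 2028-12-15.
The date disbursement becomes effective: 2028-12-15 + 21 days = 2029-01-05.

2029-01-05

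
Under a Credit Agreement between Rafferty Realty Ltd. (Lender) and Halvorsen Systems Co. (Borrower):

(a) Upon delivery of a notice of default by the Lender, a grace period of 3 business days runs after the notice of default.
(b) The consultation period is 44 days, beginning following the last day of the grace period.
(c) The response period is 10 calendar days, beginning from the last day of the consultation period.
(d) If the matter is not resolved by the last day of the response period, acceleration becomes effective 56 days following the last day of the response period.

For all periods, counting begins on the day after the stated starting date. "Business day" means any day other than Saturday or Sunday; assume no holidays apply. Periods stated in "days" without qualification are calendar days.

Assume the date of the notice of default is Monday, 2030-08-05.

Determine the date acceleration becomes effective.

From Monday, 2030-08-05, 3 business days (Aug 6, Aug 7, Aug 8, skipping weekends) brings us to Thursday, 2030-08-08, which is the last day of the grace period.
The last day of the consultation period: 2030-08-08 + 44 days = 2030-09-21.
The last day of the response period: 2030-09-21 + 10 days = 2030-10-01.
The date acceleration becomes effective: 2030-10-01 + 56 days = 2030-11-26.

2030-11-26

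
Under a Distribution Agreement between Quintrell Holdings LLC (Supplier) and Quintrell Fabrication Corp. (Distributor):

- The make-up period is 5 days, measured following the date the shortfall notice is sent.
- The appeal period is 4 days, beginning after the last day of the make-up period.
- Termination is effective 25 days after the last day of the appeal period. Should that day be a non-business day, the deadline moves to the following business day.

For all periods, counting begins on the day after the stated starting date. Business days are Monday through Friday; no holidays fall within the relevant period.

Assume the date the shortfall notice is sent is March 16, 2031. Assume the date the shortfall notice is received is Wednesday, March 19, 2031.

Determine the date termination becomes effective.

April 21, 2031

The last day of the make-up period: 5 calendar days after March 16, 2031 is March 21, 2031.
The last day of the appeal period: March 21, 2031 + 4 days = March 25, 2031.
The date termination becomes effective: March 25, 2031 + 25 days = April 19, 2031. That falls on a Saturday, so it rolls to the next business day, Monday, April 21, 2031.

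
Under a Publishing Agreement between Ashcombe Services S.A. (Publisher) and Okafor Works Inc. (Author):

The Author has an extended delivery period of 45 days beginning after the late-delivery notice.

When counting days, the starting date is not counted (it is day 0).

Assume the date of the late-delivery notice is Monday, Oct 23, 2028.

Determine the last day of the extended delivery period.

Dec 7, 2028

The last day of the extended delivery period: Oct 23, 2028 + 45 days = Dec 7, 2028.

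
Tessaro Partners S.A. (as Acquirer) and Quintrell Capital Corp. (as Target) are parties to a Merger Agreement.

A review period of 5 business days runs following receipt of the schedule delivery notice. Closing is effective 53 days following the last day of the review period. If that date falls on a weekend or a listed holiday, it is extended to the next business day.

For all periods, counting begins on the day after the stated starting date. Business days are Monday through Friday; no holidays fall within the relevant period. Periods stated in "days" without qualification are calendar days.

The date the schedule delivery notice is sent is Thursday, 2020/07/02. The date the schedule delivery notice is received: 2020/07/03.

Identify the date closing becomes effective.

From Friday, 2020/07/03, 5 business days (Jul 6, Jul 7, Jul 8, Jul 9, Jul 10, skipping weekends) brings us to Friday, 2020/07/10, which is the last day of the review period.
Adding 53 calendar days to 2020/07/10 gives 2020/09/01, which is the date closing becomes effective. 2020/09/01 is a Tuesday, so no roll-forward applies.

2020/09/01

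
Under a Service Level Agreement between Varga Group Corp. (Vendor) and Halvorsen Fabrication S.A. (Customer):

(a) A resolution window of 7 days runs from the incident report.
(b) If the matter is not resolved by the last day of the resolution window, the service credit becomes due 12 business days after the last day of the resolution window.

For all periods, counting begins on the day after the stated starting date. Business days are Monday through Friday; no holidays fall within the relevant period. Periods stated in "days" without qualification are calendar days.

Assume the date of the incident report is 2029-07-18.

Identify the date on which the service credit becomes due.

The last day of the resolution window: 7 calendar days after 2029-07-18 is 2029-07-25.
The date on which the service credit becomes due: 12 business days after Wednesday, 2029-07-25, skipping weekends — Jul 26, Jul 27, Jul 30, Jul 31, …, Aug 8, Aug 9, Aug 10 — lands on Friday, 2029-08-10.

2029-08-10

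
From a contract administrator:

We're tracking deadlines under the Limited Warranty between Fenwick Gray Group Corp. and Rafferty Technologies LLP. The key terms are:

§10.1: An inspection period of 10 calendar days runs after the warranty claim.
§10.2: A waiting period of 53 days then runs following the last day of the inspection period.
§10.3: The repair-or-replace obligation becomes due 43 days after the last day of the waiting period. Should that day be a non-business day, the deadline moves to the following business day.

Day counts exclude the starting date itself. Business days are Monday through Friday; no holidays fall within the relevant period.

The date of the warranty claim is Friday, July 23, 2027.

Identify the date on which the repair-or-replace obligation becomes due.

November 8, 2027

The last day of the inspection period: July 23, 2027 + 10 days = August 2, 2027.
The last day of the waiting period: 53 calendar days after August 2, 2027 is September 24, 2027.
The date on which the repair-or-replace obligation becomes due: 43 calendar days after September 24, 2027 is November 6, 2027. That falls on a Saturday, so it rolls to the next business day, Monday, November 8, 2027.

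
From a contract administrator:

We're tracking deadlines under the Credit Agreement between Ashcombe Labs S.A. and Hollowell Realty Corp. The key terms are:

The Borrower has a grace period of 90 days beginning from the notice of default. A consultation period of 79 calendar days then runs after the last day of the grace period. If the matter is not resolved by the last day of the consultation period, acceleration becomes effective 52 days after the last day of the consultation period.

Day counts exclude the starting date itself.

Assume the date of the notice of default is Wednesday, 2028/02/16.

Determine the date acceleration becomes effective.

2028/09/24

Adding 90 calendar days to 2028/02/16 gives 2028/05/16, which is the last day of the grace period.
The last day of the consultation period: 79 calendar days after 2028/05/16 is 2028/08/03.
The date acceleration becomes effective: 52 calendar days after 2028/08/03 is 2028/09/24.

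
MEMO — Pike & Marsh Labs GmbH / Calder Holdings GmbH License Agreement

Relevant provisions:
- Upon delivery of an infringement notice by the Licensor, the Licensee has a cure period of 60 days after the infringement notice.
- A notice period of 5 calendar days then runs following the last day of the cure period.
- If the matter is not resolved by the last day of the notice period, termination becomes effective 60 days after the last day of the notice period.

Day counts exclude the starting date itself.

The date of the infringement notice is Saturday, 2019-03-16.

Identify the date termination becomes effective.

2019-07-19

The last day of the cure period: 2019-03-16 + 60 days = 2019-05-15.
Adding 5 calendar days to 2019-05-15 gives 2019-05-20, which is the last day of the notice period.
The date termination becomes effective: 60 calendar days after 2019-05-20 is 2019-07-19.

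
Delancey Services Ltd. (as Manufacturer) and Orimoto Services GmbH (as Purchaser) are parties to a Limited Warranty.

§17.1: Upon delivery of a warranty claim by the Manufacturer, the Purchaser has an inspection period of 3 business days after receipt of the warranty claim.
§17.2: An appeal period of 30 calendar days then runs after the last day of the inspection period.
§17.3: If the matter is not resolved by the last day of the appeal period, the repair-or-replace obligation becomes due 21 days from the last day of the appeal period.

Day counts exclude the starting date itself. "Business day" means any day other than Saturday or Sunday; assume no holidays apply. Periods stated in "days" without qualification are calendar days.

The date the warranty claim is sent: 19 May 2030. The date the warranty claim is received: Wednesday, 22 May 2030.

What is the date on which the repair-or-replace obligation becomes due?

17 July 2030

The last day of the inspection period: 3 business days after Wednesday, 22 May 2030, skipping weekends — May 23, May 24, May 27 — lands on Monday, 27 May 2030.
The last day of the appeal period: 30 calendar days after 27 May 2030 is 26 June 2030.
The date on which the repair-or-replace obligation becomes due: 21 calendar days after 26 June 2030 is 17 July 2030.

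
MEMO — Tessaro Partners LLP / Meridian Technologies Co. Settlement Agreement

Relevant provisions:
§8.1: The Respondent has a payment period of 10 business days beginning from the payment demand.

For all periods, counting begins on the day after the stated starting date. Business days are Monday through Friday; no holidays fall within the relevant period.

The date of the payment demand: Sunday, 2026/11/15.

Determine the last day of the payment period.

The last day of the payment period: counting 10 business days from Sunday, 2026/11/15 (Nov 16, Nov 17, Nov 18, Nov 19, Nov 20, Nov 23, Nov 24, Nov 25, Nov 26, Nov 27, skipping weekends) reaches Friday, 2026/11/27.

2026/11/27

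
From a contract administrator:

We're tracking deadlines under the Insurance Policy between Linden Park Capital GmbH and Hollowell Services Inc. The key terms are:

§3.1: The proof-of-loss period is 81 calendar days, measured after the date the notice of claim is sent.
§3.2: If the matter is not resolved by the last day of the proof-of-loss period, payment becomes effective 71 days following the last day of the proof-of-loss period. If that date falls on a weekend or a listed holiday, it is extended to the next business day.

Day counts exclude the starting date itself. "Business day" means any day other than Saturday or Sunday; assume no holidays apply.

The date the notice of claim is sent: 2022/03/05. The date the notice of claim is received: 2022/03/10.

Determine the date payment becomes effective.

2022/08/04

Adding 81 calendar days to 2022/03/05 gives 2022/05/25, which is the last day of the proof-of-loss period.
The date payment becomes effective: 71 calendar days after 2022/05/25 is 2022/08/04. 2022/08/04 is a Thursday, so no roll-forward applies.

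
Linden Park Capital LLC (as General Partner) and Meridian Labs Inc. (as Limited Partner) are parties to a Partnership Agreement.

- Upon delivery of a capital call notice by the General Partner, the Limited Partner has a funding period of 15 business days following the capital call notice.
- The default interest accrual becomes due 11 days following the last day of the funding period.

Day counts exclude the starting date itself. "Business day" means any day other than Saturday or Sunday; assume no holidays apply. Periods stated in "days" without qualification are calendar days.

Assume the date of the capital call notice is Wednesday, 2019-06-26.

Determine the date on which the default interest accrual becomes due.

The last day of the funding period: counting 15 business days from Wednesday, 2019-06-26 (Jun 27, Jun 28, Jul 1, Jul 2, …, Jul 15, Jul 16, Jul 17, skipping weekends) reaches Wednesday, 2019-07-17.
The date on which the default interest accrual becomes due: 11 calendar days after 2019-07-17 is 2019-07-28.

2019-07-28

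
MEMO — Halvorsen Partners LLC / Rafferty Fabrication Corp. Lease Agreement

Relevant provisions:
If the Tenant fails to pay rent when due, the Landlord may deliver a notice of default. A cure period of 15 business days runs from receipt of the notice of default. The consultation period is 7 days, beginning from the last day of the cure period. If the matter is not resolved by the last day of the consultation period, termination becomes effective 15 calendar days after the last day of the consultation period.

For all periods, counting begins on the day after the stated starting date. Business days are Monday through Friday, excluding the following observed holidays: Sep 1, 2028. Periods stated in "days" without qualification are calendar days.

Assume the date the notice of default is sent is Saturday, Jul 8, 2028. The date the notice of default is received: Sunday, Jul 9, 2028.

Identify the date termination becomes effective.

The last day of the cure period: 15 business days after Sunday, Jul 9, 2028, skipping weekends — Jul 10, Jul 11, Jul 12, Jul 13, …, Jul 26, Jul 27, Jul 28 — lands on Friday, Jul 28, 2028.
The last day of the consultation period: 7 calendar days after Jul 28, 2028 is Aug 4, 2028.
The date termination becomes effective: 15 calendar days after Aug 4, 2028 is Aug 19, 2028.

Aug 19, 2028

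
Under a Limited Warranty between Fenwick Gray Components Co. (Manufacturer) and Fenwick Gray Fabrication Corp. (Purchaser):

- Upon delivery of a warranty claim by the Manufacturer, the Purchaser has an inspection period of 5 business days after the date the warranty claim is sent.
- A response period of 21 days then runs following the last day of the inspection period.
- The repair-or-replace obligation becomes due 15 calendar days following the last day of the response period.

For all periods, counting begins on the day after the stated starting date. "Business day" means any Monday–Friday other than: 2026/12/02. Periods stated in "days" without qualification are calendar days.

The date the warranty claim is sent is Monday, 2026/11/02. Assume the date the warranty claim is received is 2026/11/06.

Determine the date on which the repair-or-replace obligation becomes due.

The last day of the inspection period: 5 business days after Monday, 2026/11/02, skipping weekends — Nov 3, Nov 4, Nov 5, Nov 6, Nov 9 — lands on Monday, 2026/11/09.
The last day of the response period: 2026/11/09 + 21 days = 2026/11/30.
The date on which the repair-or-replace obligation becomes due: 15 calendar days after 2026/11/30 is 2026/12/15.

2026/12/15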